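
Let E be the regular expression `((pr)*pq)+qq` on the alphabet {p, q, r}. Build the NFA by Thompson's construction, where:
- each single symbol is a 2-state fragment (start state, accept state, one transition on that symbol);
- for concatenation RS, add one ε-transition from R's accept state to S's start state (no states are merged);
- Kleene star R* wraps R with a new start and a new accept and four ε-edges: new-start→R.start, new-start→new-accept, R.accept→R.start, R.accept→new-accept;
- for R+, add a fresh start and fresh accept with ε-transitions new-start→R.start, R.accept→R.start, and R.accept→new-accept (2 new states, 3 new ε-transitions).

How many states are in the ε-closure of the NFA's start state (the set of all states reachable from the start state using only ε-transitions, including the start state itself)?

Work bottom-up. For each fragment F, track |ε-closure(F.start)| and whether F's accept lies in that closure (i.e. whether F accepts ε). A single-symbol fragment has closure size 1 and does not accept ε.
  pr : C equals the left operand's closure size = 1 (its accept is not ε-reachable, so the closure stops there)
  (pr)* : C = 1 (new start) + 1 (body) + 1 (new accept) = 3
  (pr)*pq : the left operand accepts ε, so the closure extends into the next operand (via the concat ε-link); C = 3 + 1 = 4
  ((pr)*pq)+ : new start ε-reaches only the body's start; the new accept needs a symbol first: C = 1 + 4 = 5
  ((pr)*pq)+qq : same as the first factor's closure: C = 5

5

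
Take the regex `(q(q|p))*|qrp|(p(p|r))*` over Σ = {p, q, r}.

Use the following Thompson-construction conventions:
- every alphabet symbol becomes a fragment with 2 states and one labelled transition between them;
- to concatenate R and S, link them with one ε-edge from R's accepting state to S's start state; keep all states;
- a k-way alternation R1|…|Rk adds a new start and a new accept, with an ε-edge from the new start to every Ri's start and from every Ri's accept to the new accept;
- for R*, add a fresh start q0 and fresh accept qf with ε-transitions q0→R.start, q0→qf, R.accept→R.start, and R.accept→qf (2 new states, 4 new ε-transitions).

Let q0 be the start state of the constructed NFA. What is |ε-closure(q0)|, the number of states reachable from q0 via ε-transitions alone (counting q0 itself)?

Compute the ε-closure size of each fragment's start state recursively; a symbol fragment's start has no outgoing ε-edge, so its closure is just itself (size 1).
  q|p → new start ε-reaches every alternative's start; none of them accept ε, so the new accept is not reached: C = 1 + 1 + 1 = 3
  q(q|p) → C equals the left operand's closure size = 1 (its accept is not ε-reachable, so the closure stops there)
  (q(q|p))* → new start has ε-edges to the inner start and to the new accept, so C = 2 + 1 = 3
  qrp → same as the first factor's closure: C = 1
  p|r → C = 1 + 1 + 1 = 3 (the new accept is not ε-reachable since no branch accepts ε)
  p(p|r) → C equals the left operand's closure size = 1 (its accept is not ε-reachable, so the closure stops there)
  (p(p|r))* → C = 1 (new start) + 1 (body) + 1 (new accept) = 3
  (q(q|p))*|qrp|(p(p|r))* → C = 1 (new start) + (3 + 1 + 3) + 1 (new accept, since some branch ε-reaches its own accept) = 9

9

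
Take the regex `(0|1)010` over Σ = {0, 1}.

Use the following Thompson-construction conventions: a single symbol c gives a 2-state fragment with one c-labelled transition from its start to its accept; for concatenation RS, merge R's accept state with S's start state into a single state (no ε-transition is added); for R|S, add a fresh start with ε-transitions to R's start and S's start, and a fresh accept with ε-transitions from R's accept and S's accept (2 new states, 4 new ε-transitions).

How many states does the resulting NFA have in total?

Recursing over subexpressions:
Each of the 5 symbol leaves contributes a 2-state fragment.
  0|1 — 6 states
  (0|1)010 — 9 states

9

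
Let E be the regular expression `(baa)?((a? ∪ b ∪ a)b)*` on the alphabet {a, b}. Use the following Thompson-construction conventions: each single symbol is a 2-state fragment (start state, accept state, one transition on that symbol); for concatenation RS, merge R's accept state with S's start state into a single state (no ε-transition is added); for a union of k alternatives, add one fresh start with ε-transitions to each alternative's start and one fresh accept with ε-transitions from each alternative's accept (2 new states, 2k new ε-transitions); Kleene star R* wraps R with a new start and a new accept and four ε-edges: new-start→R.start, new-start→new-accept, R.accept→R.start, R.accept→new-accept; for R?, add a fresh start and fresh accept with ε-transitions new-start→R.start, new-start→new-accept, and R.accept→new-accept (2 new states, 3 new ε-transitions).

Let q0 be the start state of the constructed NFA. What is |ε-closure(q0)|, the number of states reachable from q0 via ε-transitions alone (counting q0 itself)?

11

Let C(F) = |ε-closure(F.start)| within fragment F, and note whether F accepts ε. Symbol fragments have C = 1 and do not accept ε. Then:
  baa → same as the first factor's closure: |ε-closure| = 1
  (baa)? → |ε-closure| = 1 (new start) + 1 (body) + 1 (new accept, via ε) = 3
  a? → new start has ε-edges to the inner start and to the new accept, so |ε-closure| = 2 + 1 = 3
  a? ∪ b ∪ a → new start ε-reaches every alternative's start; at least one alternative accepts ε, so the union's new accept is reached too: |ε-closure| = 1 + 3 + 1 + 1 + 1 = 7
  (a? ∪ b ∪ a)b → |ε-closure| = 7 + (1−1) = 7 (closure spills across the concat boundary because the left factor accepts ε)
  ((a? ∪ b ∪ a)b)* → the star's fresh start ε-reaches both the body's start and the fresh accept: |ε-closure| = 2 + 7 = 9
  (baa)?((a? ∪ b ∪ a)b)* → |ε-closure| = 3 + (9−1) = 11 (closure spills across the concat boundary because the left factor accepts ε)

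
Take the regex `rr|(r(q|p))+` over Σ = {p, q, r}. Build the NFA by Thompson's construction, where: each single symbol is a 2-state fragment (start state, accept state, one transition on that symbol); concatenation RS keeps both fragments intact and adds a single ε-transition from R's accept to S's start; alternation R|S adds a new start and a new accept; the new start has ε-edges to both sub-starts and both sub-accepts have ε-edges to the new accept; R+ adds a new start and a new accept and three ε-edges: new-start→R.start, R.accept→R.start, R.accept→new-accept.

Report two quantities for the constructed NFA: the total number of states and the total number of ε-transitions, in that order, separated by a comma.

Per subexpression:
Each of the 5 symbol leaves contributes 2 states and 0 ε-transitions.
  rr : 4 states, 1 ε-transition
  q|p : 6 states, 4 ε-transitions
  r(q|p) : 8 states, 5 ε-transitions
  (r(q|p))+ : 10 states, 8 ε-transitions
  rr|(r(q|p))+ : 16 states, 13 ε-transitions

16, 13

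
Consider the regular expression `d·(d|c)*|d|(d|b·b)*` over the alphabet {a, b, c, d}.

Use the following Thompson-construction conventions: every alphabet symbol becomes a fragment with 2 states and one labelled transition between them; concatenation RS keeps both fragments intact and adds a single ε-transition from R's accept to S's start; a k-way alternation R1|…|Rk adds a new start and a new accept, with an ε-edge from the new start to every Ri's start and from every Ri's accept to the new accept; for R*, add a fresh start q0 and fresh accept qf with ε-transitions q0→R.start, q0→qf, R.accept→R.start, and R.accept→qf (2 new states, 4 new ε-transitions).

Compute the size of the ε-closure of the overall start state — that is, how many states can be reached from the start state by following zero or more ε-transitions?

Compute the ε-closure size of each fragment's start state recursively; a symbol fragment's start has no outgoing ε-edge, so its closure is just itself (size 1).
  d|c → new start ε-reaches every alternative's start; none of them accept ε, so the new accept is not reached: C = 1 + 1 + 1 = 3
  (d|c)* → new start has ε-edges to the inner start and to the new accept, so C = 2 + 3 = 5
  d·(d|c)* → same as the first factor's closure: C = 1
  b·b → C equals the left operand's closure size = 1 (its accept is not ε-reachable, so the closure stops there)
  d|b·b → C = 1 + 1 + 1 = 3 (the new accept is not ε-reachable since no branch accepts ε)
  (d|b·b)* → the star's fresh start ε-reaches both the body's start and the fresh accept: C = 2 + 3 = 5
  d·(d|c)*|d|(d|b·b)* → C = 1 (new start) + (1 + 1 + 5) + 1 (new accept, since some branch ε-reaches its own accept) = 9

9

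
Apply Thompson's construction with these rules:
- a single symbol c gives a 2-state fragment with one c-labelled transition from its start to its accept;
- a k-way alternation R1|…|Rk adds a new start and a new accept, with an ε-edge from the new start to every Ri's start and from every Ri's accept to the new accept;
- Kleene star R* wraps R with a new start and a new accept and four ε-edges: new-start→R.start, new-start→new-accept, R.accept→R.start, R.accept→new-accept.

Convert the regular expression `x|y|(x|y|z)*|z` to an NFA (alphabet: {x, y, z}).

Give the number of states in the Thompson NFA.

18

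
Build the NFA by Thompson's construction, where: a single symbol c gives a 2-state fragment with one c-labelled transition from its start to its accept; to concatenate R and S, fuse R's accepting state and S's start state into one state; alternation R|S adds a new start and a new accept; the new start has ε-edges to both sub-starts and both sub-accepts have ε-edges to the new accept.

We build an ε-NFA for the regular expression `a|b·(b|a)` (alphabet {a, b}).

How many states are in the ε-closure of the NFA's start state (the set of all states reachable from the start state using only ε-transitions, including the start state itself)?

Compute the ε-closure size of each fragment's start state recursively; a symbol fragment's start has no outgoing ε-edge, so its closure is just itself (size 1).
  b|a → |closure| = 1 + 1 + 1 = 3 (the new accept is not ε-reachable since no branch accepts ε)
  b·(b|a) → same as the first factor's closure: |closure| = 1
  a|b·(b|a) → new start ε-reaches every alternative's start; none of them accept ε, so the new accept is not reached: |closure| = 1 + 1 + 1 = 3

3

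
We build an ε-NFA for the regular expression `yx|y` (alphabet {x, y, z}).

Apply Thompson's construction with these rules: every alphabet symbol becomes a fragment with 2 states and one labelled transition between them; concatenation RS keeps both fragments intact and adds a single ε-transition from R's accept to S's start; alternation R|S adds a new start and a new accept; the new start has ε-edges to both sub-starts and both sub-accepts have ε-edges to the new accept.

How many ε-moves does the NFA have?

5

Bottom-up over the parse tree:
Each of the 3 symbol leaves contributes 0 ε-transitions.
  yx — 1 ε-transition
  yx|y — 5 ε-transitions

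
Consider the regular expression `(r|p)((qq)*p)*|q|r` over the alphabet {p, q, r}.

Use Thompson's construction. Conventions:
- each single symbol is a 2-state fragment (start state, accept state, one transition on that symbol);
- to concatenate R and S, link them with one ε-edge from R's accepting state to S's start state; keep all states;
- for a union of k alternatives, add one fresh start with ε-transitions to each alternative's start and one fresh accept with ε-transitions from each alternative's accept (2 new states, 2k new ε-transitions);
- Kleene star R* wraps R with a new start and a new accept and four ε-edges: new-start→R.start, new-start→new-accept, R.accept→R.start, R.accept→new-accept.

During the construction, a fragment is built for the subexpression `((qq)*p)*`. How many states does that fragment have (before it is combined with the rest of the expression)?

Fragment for `((qq)*p)*`:
Each of the 3 symbol leaves contributes a 2-state fragment.
  qq = 4 states
  (qq)* = 6 states
  (qq)*p = 8 states
  ((qq)*p)* = 10 states

10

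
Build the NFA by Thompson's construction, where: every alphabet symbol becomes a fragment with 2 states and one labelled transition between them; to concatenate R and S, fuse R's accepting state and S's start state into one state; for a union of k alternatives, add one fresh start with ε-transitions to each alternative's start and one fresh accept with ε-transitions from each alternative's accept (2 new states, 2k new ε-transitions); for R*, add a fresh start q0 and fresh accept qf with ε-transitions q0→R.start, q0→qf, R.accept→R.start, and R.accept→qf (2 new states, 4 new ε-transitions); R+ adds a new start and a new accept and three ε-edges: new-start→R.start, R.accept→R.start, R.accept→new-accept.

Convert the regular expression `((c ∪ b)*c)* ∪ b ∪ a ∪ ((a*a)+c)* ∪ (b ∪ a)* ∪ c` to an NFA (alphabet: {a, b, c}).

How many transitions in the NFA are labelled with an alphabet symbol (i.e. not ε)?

11

By structural recursion:
Each of the 11 symbol leaves contributes exactly 1 symbol transition.
  c ∪ b = 2 symbol transitions
  (c ∪ b)* = 2 symbol transitions
  (c ∪ b)*c = 3 symbol transitions
  ((c ∪ b)*c)* = 3 symbol transitions
  a* = 1 symbol transition
  a*a = 2 symbol transitions
  (a*a)+ = 2 symbol transitions
  (a*a)+c = 3 symbol transitions
  ((a*a)+c)* = 3 symbol transitions
  b ∪ a = 2 symbol transitions
  (b ∪ a)* = 2 symbol transitions
  ((c ∪ b)*c)* ∪ b ∪ a ∪ ((a*a)+c)* ∪ (b ∪ a)* ∪ c = 11 symbol transitions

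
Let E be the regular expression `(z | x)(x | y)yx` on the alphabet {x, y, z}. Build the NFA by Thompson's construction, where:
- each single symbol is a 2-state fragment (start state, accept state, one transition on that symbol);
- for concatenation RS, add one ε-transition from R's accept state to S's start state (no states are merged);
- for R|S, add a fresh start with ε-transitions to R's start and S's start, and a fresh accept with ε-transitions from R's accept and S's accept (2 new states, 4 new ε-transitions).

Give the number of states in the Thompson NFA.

16

By structural recursion:
Each of the 6 symbol leaves contributes a 2-state fragment.
  z | x — 6 states
  x | y — 6 states
  (z | x)(x | y)yx — 16 states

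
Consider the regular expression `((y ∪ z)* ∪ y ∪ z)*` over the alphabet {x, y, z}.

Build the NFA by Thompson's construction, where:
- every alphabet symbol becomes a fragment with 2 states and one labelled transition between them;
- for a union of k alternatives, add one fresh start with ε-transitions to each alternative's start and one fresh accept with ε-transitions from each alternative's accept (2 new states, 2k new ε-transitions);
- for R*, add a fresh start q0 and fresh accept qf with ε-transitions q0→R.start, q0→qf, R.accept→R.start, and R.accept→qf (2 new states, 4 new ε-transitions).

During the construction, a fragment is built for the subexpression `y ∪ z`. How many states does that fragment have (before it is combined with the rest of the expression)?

Fragment for `y ∪ z`:
Each of the 2 symbol leaves contributes a 2-state fragment.
  y ∪ z — 6 states

6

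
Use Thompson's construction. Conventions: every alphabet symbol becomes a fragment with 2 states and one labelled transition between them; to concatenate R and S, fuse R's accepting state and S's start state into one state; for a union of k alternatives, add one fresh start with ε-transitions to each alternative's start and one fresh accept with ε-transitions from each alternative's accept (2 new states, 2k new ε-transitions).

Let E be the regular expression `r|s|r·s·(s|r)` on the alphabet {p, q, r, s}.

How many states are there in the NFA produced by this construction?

14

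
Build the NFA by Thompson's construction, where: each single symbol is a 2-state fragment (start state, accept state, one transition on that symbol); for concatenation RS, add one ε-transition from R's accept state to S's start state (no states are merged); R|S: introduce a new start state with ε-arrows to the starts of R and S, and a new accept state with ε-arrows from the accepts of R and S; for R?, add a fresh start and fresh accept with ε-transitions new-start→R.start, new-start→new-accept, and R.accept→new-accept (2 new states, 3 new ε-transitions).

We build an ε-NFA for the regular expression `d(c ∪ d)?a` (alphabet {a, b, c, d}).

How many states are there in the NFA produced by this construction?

12

Building bottom-up:
Each of the 4 symbol leaves contributes a 2-state fragment.
  c ∪ d → 6 states
  (c ∪ d)? → 8 states
  d(c ∪ d)?a → 12 states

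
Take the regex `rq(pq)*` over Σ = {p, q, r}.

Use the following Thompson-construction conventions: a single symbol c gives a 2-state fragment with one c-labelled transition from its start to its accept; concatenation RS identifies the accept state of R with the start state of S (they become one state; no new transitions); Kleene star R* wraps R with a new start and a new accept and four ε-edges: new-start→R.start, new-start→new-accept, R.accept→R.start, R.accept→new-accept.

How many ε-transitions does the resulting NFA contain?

4

Building bottom-up:
Each of the 4 symbol leaves contributes 0 ε-transitions.
  pq → 0 ε-transitions
  (pq)* → 4 ε-transitions
  rq(pq)* → 4 ε-transitions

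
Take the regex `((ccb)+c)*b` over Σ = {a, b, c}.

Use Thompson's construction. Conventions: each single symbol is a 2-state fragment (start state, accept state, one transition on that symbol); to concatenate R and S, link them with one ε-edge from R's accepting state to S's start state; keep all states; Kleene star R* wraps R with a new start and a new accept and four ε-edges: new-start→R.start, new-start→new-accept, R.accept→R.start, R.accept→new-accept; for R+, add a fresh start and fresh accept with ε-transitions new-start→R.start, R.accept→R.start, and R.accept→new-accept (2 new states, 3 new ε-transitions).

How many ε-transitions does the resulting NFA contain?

Recursing over subexpressions:
Each of the 5 symbol leaves contributes 0 ε-transitions.
  ccb = 2 ε-transitions
  (ccb)+ = 5 ε-transitions
  (ccb)+c = 6 ε-transitions
  ((ccb)+c)* = 10 ε-transitions
  ((ccb)+c)*b = 11 ε-transitions

11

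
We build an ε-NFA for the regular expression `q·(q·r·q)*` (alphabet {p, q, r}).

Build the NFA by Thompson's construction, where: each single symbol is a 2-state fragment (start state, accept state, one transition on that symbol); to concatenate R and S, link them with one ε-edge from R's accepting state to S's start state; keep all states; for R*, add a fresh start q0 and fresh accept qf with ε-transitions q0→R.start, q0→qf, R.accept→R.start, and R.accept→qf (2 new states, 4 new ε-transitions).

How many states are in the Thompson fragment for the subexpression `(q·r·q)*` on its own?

Fragment for `(q·r·q)*`:
Each of the 3 symbol leaves contributes a 2-state fragment.
  q·r·q : 6 states
  (q·r·q)* : 8 states

8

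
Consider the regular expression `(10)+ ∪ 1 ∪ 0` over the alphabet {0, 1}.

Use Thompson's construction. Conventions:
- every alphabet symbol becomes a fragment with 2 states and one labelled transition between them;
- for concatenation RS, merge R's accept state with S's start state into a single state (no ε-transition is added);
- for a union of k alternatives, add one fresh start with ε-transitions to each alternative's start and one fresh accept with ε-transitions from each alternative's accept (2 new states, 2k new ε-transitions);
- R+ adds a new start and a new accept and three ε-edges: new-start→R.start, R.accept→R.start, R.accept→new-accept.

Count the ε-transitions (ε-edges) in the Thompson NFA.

Per subexpression:
Each of the 4 symbol leaves contributes 0 ε-transitions.
  10 — 0 ε-transitions
  (10)+ — 3 ε-transitions
  (10)+ ∪ 1 ∪ 0 — 9 ε-transitions

9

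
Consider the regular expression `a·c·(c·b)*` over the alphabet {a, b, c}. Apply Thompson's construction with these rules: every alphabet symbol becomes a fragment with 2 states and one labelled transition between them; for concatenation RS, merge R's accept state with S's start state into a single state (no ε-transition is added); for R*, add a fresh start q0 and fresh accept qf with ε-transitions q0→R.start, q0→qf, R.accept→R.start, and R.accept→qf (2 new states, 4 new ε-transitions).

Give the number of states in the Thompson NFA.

7

By structural recursion:
Each of the 4 symbol leaves contributes a 2-state fragment.
  c·b → 3 states
  (c·b)* → 5 states
  a·c·(c·b)* → 7 states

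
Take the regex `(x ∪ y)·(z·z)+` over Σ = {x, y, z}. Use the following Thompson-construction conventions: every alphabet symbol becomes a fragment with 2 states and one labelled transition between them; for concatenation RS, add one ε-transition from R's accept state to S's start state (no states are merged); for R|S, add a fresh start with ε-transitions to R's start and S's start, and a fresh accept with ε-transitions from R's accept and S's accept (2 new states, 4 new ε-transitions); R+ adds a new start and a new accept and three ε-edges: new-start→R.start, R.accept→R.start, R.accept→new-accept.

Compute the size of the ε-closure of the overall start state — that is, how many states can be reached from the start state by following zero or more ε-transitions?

3

Compute the ε-closure size of each fragment's start state recursively; a symbol fragment's start has no outgoing ε-edge, so its closure is just itself (size 1).
  x ∪ y → C = 1 + 1 + 1 = 3 (the new accept is not ε-reachable since no branch accepts ε)
  z·z → C equals the left operand's closure size = 1 (its accept is not ε-reachable, so the closure stops there)
  (z·z)+ → new start ε-reaches only the body's start; the new accept needs a symbol first: C = 1 + 1 = 2
  (x ∪ y)·(z·z)+ → same as the first factor's closure: C = 3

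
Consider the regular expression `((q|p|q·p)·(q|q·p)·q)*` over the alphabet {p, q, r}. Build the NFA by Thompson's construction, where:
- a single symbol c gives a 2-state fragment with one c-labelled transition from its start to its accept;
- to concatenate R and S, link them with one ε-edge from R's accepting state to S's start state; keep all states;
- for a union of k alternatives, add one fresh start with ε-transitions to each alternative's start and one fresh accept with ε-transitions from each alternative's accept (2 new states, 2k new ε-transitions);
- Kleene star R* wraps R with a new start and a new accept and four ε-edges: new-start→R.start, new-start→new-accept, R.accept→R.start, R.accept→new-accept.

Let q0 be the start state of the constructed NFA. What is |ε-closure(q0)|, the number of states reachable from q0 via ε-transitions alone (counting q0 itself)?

6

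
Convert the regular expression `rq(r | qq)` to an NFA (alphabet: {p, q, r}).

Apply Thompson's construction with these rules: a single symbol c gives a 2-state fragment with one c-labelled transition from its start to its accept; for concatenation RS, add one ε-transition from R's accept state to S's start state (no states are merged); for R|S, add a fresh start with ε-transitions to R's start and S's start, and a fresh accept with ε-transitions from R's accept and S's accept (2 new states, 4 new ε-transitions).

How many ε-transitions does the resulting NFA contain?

Building bottom-up:
Each of the 5 symbol leaves contributes 0 ε-transitions.
  qq = 1 ε-transition
  r | qq = 5 ε-transitions
  rq(r | qq) = 7 ε-transitions

7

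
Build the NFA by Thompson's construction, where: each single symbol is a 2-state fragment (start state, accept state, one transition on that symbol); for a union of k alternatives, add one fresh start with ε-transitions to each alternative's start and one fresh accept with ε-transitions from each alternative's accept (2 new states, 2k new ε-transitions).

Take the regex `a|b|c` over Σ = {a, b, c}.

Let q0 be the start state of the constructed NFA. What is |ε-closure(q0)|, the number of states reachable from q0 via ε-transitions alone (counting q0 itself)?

4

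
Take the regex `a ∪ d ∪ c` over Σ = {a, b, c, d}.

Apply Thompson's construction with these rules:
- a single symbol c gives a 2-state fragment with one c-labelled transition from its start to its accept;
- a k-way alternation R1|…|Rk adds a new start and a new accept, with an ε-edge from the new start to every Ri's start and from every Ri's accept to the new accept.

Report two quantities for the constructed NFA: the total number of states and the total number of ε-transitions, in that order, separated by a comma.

By structural recursion:
Each of the 3 symbol leaves contributes 2 states and 0 ε-transitions.
  a ∪ d ∪ c : 8 states, 6 ε-transitions

8, 6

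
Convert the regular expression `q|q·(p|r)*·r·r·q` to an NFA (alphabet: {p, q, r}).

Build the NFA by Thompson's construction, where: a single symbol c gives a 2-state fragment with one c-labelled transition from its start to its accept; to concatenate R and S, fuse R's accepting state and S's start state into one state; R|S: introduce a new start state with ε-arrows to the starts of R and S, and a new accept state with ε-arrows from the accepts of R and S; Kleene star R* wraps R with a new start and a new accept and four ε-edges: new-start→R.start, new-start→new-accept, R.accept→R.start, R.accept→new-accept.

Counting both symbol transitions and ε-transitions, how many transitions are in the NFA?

19

Per subexpression:
Each of the 7 symbol leaves contributes 1 transition (1 symbol, 0 ε).
  p|r → 6 transitions (2 symbol, 4 ε)
  (p|r)* → 10 transitions (2 symbol, 8 ε)
  q·(p|r)*·r·r·q → 14 transitions (6 symbol, 8 ε)
  q|q·(p|r)*·r·r·q → 19 transitions (7 symbol, 12 ε)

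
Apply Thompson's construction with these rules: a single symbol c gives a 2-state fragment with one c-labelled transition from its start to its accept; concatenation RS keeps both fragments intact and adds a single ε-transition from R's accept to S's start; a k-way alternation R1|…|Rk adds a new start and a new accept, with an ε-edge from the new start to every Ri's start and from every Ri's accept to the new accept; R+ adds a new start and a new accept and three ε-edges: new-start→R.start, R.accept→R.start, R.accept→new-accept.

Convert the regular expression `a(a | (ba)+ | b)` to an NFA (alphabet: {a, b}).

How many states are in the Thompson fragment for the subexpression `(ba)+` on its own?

6

Fragment for `(ba)+`:
Each of the 2 symbol leaves contributes a 2-state fragment.
  ba — 4 states
  (ba)+ — 6 states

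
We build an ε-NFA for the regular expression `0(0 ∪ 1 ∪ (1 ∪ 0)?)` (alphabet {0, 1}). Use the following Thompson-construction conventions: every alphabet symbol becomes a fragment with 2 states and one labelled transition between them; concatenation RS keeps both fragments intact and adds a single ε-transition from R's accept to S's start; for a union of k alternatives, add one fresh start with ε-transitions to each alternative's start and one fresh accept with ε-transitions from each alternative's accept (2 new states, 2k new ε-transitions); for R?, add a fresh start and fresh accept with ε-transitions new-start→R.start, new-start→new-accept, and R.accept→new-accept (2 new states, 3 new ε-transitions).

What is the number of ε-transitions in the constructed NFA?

14

Building bottom-up:
Each of the 5 symbol leaves contributes 0 ε-transitions.
  1 ∪ 0 → 4 ε-transitions
  (1 ∪ 0)? → 7 ε-transitions
  0 ∪ 1 ∪ (1 ∪ 0)? → 13 ε-transitions
  0(0 ∪ 1 ∪ (1 ∪ 0)?) → 14 ε-transitions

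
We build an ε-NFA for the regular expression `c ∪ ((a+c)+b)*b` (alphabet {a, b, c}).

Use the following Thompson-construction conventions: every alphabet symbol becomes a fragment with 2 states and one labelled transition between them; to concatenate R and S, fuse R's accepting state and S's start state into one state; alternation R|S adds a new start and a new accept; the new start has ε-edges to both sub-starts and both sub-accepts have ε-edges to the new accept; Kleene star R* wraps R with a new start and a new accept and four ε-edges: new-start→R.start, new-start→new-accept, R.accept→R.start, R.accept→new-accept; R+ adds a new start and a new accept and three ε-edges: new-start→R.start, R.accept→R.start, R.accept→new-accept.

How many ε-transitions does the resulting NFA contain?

14

By structural recursion:
Each of the 5 symbol leaves contributes 0 ε-transitions.
  a+ → 3 ε-transitions
  a+c → 3 ε-transitions
  (a+c)+ → 6 ε-transitions
  (a+c)+b → 6 ε-transitions
  ((a+c)+b)* → 10 ε-transitions
  ((a+c)+b)*b → 10 ε-transitions
  c ∪ ((a+c)+b)*b → 14 ε-transitions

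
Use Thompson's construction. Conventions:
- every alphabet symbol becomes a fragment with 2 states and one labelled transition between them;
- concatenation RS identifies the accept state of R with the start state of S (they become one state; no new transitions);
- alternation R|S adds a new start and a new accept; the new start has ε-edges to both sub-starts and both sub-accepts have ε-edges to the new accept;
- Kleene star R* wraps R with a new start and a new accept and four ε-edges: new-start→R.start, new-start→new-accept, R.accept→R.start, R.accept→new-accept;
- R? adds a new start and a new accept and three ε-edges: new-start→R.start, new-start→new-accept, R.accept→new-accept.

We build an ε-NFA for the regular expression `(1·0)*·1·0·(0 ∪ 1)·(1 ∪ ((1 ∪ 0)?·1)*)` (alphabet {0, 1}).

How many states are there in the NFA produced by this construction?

Building bottom-up:
Each of the 10 symbol leaves contributes a 2-state fragment.
  1·0 — 3 states
  (1·0)* — 5 states
  0 ∪ 1 — 6 states
  1 ∪ 0 — 6 states
  (1 ∪ 0)? — 8 states
  (1 ∪ 0)?·1 — 9 states
  ((1 ∪ 0)?·1)* — 11 states
  1 ∪ ((1 ∪ 0)?·1)* — 15 states
  (1·0)*·1·0·(0 ∪ 1)·(1 ∪ ((1 ∪ 0)?·1)*) — 26 states

26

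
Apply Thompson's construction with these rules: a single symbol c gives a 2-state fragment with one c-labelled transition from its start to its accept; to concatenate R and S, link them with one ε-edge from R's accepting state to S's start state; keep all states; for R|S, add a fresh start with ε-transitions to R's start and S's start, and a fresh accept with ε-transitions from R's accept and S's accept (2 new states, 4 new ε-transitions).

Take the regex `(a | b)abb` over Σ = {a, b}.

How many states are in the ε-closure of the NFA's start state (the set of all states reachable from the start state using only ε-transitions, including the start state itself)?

3

Let C(F) = |ε-closure(F.start)| within fragment F, and note whether F accepts ε. Symbol fragments have C = 1 and do not accept ε. Then:
  a | b → C = 1 + 1 + 1 = 3 (the new accept is not ε-reachable since no branch accepts ε)
  (a | b)abb → C equals the left operand's closure size = 3 (its accept is not ε-reachable, so the closure stops there)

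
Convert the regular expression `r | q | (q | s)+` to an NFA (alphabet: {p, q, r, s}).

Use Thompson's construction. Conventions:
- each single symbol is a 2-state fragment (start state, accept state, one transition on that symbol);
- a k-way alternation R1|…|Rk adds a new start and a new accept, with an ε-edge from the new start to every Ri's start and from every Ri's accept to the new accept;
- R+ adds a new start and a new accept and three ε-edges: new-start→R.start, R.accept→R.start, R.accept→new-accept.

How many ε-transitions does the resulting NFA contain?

13

By structural recursion:
Each of the 4 symbol leaves contributes 0 ε-transitions.
  q | s = 4 ε-transitions
  (q | s)+ = 7 ε-transitions
  r | q | (q | s)+ = 13 ε-transitions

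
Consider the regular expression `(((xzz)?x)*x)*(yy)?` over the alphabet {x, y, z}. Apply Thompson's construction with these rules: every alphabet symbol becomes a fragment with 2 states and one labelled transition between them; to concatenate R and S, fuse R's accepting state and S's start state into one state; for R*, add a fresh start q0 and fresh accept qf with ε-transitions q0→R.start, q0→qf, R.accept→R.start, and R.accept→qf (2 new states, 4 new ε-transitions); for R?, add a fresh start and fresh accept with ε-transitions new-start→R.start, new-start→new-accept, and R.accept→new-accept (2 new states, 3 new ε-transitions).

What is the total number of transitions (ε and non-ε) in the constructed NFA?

By structural recursion:
Each of the 7 symbol leaves contributes 1 transition (1 symbol, 0 ε).
  xzz = 3 transitions (3 symbol, 0 ε)
  (xzz)? = 6 transitions (3 symbol, 3 ε)
  (xzz)?x = 7 transitions (4 symbol, 3 ε)
  ((xzz)?x)* = 11 transitions (4 symbol, 7 ε)
  ((xzz)?x)*x = 12 transitions (5 symbol, 7 ε)
  (((xzz)?x)*x)* = 16 transitions (5 symbol, 11 ε)
  yy = 2 transitions (2 symbol, 0 ε)
  (yy)? = 5 transitions (2 symbol, 3 ε)
  (((xzz)?x)*x)*(yy)? = 21 transitions (7 symbol, 14 ε)

21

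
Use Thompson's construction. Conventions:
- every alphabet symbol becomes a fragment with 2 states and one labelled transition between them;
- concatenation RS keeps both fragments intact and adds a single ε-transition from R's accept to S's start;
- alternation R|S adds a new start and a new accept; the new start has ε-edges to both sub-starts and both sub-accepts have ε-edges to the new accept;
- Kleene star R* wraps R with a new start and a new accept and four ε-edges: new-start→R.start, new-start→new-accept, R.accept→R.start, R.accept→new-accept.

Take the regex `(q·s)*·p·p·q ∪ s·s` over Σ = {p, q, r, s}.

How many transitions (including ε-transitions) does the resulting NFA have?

Recursing over subexpressions:
Each of the 7 symbol leaves contributes 1 transition (1 symbol, 0 ε).
  q·s → 3 transitions (2 symbol, 1 ε)
  (q·s)* → 7 transitions (2 symbol, 5 ε)
  (q·s)*·p·p·q → 13 transitions (5 symbol, 8 ε)
  s·s → 3 transitions (2 symbol, 1 ε)
  (q·s)*·p·p·q ∪ s·s → 20 transitions (7 symbol, 13 ε)

20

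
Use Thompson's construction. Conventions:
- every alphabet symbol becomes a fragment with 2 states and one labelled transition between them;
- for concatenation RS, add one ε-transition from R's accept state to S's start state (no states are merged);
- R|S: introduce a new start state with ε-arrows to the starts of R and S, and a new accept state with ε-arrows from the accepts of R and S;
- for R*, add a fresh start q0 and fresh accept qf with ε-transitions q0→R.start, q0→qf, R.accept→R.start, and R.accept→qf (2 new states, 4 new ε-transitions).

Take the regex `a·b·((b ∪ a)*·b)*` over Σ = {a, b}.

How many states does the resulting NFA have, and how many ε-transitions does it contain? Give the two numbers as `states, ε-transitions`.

16, 15

Per subexpression:
Each of the 5 symbol leaves contributes 2 states and 0 ε-transitions.
  b ∪ a : 6 states, 4 ε-transitions
  (b ∪ a)* : 8 states, 8 ε-transitions
  (b ∪ a)*·b : 10 states, 9 ε-transitions
  ((b ∪ a)*·b)* : 12 states, 13 ε-transitions
  a·b·((b ∪ a)*·b)* : 16 states, 15 ε-transitions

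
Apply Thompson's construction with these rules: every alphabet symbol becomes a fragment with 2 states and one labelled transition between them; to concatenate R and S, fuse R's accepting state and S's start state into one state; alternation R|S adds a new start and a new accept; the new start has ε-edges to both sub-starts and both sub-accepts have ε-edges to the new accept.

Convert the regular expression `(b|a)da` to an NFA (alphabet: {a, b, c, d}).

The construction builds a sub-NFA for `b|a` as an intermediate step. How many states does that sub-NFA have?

Fragment for `b|a`:
Each of the 2 symbol leaves contributes a 2-state fragment.
  b|a : 6 states

6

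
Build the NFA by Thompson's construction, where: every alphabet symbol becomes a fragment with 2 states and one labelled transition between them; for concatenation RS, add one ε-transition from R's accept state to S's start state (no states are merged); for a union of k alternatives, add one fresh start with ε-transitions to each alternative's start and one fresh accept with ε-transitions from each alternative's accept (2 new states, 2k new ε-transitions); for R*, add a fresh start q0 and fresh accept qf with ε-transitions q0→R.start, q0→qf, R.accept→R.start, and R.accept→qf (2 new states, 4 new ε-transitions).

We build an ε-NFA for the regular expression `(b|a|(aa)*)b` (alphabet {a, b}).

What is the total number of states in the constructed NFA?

14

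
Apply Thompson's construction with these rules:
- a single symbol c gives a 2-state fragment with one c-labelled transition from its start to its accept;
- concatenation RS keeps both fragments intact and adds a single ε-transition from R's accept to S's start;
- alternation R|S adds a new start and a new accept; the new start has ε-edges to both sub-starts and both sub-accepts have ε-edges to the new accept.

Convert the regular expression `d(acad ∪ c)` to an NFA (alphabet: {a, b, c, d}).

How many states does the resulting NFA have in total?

14

Bottom-up over the parse tree:
Each of the 6 symbol leaves contributes a 2-state fragment.
  acad → 8 states
  acad ∪ c → 12 states
  d(acad ∪ c) → 14 states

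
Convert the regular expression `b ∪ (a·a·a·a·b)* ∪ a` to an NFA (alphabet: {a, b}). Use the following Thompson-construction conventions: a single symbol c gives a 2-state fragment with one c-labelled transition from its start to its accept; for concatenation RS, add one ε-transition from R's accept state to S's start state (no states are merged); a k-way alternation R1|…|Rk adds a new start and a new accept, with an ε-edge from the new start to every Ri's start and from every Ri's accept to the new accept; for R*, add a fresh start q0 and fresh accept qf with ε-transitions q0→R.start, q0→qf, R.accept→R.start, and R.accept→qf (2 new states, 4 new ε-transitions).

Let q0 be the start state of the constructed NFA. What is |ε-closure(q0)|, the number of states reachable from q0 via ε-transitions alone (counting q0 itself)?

Let C(F) = |ε-closure(F.start)| within fragment F, and note whether F accepts ε. Symbol fragments have C = 1 and do not accept ε. Then:
  a·a·a·a·b : C equals the left operand's closure size = 1 (its accept is not ε-reachable, so the closure stops there)
  (a·a·a·a·b)* : C = 1 (new start) + 1 (body) + 1 (new accept) = 3
  b ∪ (a·a·a·a·b)* ∪ a : new start ε-reaches every alternative's start; at least one alternative accepts ε, so the union's new accept is reached too: C = 1 + 1 + 3 + 1 + 1 = 7

7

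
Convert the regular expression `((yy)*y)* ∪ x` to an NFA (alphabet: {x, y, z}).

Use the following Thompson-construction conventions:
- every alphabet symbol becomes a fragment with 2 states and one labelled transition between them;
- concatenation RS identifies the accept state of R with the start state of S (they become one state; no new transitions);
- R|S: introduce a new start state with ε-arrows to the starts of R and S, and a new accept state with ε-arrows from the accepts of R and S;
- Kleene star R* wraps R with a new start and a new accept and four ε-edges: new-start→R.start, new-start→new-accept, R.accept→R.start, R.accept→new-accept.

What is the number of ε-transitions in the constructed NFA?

12

Building bottom-up:
Each of the 4 symbol leaves contributes 0 ε-transitions.
  yy → 0 ε-transitions
  (yy)* → 4 ε-transitions
  (yy)*y → 4 ε-transitions
  ((yy)*y)* → 8 ε-transitions
  ((yy)*y)* ∪ x → 12 ε-transitions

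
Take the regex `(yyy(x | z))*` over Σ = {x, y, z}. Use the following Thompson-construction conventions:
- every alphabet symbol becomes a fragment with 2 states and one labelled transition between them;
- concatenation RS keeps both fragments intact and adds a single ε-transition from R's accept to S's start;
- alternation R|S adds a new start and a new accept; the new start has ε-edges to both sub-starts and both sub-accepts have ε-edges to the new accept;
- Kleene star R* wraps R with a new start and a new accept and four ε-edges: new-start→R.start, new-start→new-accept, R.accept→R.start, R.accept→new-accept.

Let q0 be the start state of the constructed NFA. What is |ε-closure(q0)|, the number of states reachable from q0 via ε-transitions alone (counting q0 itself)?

3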